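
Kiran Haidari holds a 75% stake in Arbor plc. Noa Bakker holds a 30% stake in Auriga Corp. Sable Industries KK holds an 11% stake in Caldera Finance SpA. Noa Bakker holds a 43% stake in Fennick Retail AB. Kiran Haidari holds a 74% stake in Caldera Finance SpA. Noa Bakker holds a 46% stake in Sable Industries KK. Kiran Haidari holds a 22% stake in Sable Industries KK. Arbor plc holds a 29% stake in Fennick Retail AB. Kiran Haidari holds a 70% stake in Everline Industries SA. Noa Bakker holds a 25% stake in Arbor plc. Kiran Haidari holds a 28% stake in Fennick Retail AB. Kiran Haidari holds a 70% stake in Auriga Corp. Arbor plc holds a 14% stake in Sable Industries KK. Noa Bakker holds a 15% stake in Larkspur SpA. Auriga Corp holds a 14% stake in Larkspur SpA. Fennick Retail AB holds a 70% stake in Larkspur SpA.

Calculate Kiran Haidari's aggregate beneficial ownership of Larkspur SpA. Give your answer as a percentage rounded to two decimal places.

44.63%

Kiran reaches Larkspur along 3 paths.
Via Arbor → Fennick: 75% × 29% × 70% = 15.225%.
Via Fennick: 28% × 70% = 19.6%.
Via Auriga: 70% × 14% = 9.8%.
Total: 15.225% + 19.6% + 9.8% = 44.625%.
Rounded: 44.63%.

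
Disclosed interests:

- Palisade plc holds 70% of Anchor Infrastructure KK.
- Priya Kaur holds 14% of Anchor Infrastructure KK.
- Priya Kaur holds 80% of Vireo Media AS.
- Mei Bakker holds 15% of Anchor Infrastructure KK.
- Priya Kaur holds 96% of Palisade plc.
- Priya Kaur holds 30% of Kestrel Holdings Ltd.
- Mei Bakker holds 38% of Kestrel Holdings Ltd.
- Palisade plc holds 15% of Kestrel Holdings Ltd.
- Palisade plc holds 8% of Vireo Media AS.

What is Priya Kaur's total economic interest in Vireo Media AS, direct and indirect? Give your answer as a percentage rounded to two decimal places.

87.68%

Priya reaches Vireo along 2 paths.
Direct stake: 80% = 80%.
Via Palisade: 96% × 8% = 7.68%.
Total: 80% + 7.68% = 87.68%.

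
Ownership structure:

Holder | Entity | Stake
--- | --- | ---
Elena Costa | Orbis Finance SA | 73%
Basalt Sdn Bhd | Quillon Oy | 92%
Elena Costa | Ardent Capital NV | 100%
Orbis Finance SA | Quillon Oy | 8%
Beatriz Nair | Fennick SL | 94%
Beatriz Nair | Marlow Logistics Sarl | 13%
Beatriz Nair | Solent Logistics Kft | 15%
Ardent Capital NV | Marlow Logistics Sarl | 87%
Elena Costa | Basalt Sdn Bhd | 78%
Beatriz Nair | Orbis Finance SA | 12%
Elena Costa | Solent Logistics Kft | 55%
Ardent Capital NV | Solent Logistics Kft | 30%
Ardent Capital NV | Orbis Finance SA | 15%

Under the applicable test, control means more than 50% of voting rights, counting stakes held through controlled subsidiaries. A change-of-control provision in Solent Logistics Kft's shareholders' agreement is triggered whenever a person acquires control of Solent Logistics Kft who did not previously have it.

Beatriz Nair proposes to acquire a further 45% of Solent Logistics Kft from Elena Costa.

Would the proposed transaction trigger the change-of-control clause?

The purchase adds only to Beatriz's holdings (Elena's stake shrinks), so Beatriz is the only person who could newly come to control Solent.
Beatriz holds 94% of Fennick, so Beatriz controls Fennick.
In Solent, Beatriz's side holds only 15%, not > 50%.
So before the transaction, Beatriz does not control Solent.
After the purchase, Beatriz's direct stake in Solent rises to 15% + 45% = 60%, and Elena's stake falls to 10%.
Beatriz holds 60% of Solent, so Beatriz controls Solent.
Beatriz did not control Solent before and does after, so the clause is triggered.

Yes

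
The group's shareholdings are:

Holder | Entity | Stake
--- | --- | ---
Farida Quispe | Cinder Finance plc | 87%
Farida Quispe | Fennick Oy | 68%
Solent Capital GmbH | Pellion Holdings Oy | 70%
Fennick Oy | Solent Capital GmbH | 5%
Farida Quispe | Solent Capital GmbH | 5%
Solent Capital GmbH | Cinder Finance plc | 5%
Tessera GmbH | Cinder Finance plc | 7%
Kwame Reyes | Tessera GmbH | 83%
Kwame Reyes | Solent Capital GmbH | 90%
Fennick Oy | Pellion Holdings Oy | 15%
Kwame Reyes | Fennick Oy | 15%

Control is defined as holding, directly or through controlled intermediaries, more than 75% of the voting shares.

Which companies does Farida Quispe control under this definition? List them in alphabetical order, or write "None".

Cinder Finance plc

Farida holds 87% of Cinder, so Farida controls Cinder.
No other company's threshold is met.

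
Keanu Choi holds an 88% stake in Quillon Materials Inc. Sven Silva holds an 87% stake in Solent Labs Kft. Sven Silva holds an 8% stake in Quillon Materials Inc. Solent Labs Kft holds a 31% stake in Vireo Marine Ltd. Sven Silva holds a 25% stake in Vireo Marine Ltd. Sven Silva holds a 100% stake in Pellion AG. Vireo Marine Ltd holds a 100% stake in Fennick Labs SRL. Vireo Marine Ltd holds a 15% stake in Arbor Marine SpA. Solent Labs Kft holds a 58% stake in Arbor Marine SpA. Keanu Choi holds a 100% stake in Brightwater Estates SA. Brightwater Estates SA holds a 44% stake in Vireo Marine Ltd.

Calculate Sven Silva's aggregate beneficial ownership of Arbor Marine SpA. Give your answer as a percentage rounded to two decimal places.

Sven reaches Arbor along 3 paths.
Via Solent: 87% × 58% = 50.46%.
Via Solent → Vireo: 87% × 31% × 15% = 4.0455%.
Via Vireo: 25% × 15% = 3.75%.
Total: 50.46% + 4.0455% + 3.75% = 58.2555%.
Rounded: 58.26%.

58.26%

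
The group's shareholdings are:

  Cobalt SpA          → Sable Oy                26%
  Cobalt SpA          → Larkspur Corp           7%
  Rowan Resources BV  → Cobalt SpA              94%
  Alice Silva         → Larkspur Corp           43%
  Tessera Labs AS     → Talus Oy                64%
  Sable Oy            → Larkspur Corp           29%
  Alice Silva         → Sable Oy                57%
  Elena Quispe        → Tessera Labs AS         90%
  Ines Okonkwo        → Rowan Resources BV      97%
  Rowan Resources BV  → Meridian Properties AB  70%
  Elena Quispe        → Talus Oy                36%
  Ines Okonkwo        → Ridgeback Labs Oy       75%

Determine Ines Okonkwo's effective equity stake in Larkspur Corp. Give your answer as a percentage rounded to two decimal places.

Ines reaches Larkspur along 2 paths.
Via Rowan → Cobalt: 97% × 94% × 7% = 6.3826%.
Via Rowan → Cobalt → Sable: 97% × 94% × 26% × 29% = 6.874972%.
Total: 6.3826% + 6.874972% = 13.257572%.
Rounded: 13.26%.

13.26%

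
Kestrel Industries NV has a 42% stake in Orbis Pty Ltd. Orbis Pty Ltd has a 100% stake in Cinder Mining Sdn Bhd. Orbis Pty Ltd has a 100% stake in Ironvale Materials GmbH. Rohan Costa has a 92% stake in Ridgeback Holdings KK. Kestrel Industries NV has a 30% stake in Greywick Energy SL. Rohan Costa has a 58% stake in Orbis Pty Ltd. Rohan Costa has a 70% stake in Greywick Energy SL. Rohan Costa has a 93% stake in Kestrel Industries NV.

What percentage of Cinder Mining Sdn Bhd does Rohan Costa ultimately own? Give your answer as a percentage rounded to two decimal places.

97.06%

Rohan reaches Cinder along 2 paths.
Via Orbis: 58% × 100% = 58%.
Via Kestrel → Orbis: 93% × 42% × 100% = 39.06%.
Total: 58% + 39.06% = 97.06%.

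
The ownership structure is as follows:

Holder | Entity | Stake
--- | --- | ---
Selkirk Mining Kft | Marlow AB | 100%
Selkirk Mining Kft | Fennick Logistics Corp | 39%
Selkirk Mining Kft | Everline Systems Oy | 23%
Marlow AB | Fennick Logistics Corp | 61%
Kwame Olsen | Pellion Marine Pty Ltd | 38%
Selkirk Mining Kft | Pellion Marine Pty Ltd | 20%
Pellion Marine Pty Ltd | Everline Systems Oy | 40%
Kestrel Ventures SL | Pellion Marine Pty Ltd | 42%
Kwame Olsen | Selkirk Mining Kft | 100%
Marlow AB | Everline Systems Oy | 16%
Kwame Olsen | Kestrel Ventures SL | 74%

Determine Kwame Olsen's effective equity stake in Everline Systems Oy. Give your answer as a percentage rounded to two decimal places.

74.63%

Kwame reaches Everline along 5 paths.
Via Selkirk: 100% × 23% = 23%.
Via Selkirk → Marlow: 100% × 100% × 16% = 16%.
Via Pellion: 38% × 40% = 15.2%.
Via Kestrel → Pellion: 74% × 42% × 40% = 12.432%.
Via Selkirk → Pellion: 100% × 20% × 40% = 8%.
Total: 23% + 16% + 15.2% + 12.432% + 8% = 74.632%.
Rounded: 74.63%.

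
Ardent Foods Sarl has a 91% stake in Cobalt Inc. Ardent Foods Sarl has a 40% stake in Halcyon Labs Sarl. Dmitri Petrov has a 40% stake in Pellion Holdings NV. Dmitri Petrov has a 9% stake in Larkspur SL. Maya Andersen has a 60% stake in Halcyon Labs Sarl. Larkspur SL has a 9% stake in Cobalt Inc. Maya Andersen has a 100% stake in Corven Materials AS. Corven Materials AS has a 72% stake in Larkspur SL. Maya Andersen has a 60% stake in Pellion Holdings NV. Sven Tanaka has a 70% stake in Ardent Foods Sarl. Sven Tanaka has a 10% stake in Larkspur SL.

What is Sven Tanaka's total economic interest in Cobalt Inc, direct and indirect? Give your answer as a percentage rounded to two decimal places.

64.60%

Sven reaches Cobalt along 2 paths.
Via Larkspur: 10% × 9% = 0.9%.
Via Ardent: 70% × 91% = 63.7%.
Total: 0.9% + 63.7% = 64.6%.
Rounded: 64.60%.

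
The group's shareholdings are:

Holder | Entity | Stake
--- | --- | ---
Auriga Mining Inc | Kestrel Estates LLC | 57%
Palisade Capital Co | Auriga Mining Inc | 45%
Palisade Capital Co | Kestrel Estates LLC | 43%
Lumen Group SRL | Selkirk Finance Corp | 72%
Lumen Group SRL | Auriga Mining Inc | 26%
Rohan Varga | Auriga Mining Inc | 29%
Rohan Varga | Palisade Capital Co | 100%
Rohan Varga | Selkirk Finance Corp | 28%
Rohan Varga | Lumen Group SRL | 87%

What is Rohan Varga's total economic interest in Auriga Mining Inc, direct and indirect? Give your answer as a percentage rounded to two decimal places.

96.62%

Rohan reaches Auriga along 3 paths.
Via Palisade: 100% × 45% = 45%.
Direct stake: 29% = 29%.
Via Lumen: 87% × 26% = 22.62%.
Total: 45% + 29% + 22.62% = 96.62%.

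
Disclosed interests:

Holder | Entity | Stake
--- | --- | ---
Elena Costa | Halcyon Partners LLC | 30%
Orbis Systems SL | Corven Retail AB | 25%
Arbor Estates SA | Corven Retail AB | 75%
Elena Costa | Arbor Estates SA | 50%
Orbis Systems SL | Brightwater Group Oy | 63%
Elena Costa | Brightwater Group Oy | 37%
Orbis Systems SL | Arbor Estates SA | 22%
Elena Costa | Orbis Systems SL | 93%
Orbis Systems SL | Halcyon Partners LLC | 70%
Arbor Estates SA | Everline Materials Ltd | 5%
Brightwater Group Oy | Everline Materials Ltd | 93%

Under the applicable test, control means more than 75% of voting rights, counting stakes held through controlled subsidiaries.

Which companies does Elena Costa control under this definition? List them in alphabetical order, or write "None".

Elena holds 93% of Orbis, so Elena controls Orbis.
Elena and Orbis together hold 37% + 63% = 100% of Brightwater, so Elena controls Brightwater.
Brightwater holds 93% of Everline, so Elena controls Everline.
Orbis and Elena together hold 70% + 30% = 100% of Halcyon, so Elena controls Halcyon.
No other company's threshold is met.

Brightwater Group Oy, Everline Materials Ltd, Halcyon Partners LLC, Orbis Systems SL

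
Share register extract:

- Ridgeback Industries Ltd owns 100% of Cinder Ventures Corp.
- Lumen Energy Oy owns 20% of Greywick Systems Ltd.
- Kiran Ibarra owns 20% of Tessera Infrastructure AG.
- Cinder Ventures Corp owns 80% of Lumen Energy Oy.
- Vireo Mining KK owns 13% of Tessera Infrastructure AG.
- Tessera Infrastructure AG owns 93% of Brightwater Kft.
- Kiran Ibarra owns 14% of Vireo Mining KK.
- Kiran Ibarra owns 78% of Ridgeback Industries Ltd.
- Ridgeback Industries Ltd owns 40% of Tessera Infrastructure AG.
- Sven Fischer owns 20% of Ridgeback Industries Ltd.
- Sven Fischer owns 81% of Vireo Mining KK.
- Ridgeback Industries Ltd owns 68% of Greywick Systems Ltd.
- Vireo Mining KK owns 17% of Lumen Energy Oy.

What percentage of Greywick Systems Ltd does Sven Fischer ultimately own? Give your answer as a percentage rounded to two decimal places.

19.55%

Sven reaches Greywick along 3 paths.
Via Ridgeback → Cinder → Lumen: 20% × 100% × 80% × 20% = 3.2%.
Via Vireo → Lumen: 81% × 17% × 20% = 2.754%.
Via Ridgeback: 20% × 68% = 13.6%.
Total: 3.2% + 2.754% + 13.6% = 19.554%.
Rounded: 19.55%.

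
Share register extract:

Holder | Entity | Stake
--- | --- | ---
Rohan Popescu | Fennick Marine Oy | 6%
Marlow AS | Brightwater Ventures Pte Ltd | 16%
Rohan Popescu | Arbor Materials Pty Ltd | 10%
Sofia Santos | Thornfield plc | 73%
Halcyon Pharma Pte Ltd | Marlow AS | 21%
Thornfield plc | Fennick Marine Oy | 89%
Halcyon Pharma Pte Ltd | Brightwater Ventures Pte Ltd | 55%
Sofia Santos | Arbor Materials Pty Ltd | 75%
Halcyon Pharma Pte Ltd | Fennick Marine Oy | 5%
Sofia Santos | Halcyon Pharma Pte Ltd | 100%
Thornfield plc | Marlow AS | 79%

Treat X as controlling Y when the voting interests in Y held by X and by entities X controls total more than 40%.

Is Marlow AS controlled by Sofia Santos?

Sofia holds 73% of Thornfield, so Sofia controls Thornfield.
Sofia holds 100% of Halcyon, so Sofia controls Halcyon.
Thornfield and Halcyon together hold 79% + 21% = 100% of Marlow, so Sofia controls Marlow.

Yes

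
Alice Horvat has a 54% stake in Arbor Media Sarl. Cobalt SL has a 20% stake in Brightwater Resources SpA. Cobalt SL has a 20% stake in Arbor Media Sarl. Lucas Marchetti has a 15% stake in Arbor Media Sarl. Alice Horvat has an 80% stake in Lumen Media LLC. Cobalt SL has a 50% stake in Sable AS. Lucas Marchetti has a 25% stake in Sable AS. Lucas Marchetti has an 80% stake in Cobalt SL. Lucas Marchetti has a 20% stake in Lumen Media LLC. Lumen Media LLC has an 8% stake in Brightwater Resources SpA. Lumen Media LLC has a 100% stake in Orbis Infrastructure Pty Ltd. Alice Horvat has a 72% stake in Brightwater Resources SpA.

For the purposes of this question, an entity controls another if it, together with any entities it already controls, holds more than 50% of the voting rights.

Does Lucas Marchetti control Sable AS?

Yes

Lucas holds 80% of Cobalt, so Lucas controls Cobalt.
Cobalt and Lucas together hold 50% + 25% = 75% of Sable, so Lucas controls Sable.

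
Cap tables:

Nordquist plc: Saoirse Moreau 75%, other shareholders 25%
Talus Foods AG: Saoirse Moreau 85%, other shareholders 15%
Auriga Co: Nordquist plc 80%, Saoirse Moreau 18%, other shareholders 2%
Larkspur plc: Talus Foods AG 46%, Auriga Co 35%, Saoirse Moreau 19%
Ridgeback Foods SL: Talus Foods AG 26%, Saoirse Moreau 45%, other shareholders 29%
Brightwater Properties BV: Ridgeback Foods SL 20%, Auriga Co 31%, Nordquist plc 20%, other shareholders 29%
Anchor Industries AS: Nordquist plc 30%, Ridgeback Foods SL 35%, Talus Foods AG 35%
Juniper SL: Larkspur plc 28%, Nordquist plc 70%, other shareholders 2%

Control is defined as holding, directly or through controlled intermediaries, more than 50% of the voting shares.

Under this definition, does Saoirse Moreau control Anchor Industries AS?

Yes

Saoirse holds 85% of Talus, so Saoirse controls Talus.
Saoirse holds 75% of Nordquist, so Saoirse controls Nordquist.
Talus and Saoirse together hold 26% + 45% = 71% of Ridgeback, so Saoirse controls Ridgeback.
Nordquist and Ridgeback and Talus together hold 30% + 35% + 35% = 100% of Anchor, so Saoirse controls Anchor.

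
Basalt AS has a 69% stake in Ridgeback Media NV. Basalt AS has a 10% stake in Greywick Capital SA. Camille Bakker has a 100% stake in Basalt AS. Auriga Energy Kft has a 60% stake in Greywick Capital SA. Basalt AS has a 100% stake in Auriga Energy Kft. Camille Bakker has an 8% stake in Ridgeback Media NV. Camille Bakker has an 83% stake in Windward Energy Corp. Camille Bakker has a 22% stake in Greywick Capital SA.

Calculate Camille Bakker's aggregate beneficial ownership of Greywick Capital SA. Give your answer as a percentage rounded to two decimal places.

92.00%

Camille reaches Greywick along 3 paths.
Direct stake: 22% = 22%.
Via Basalt: 100% × 10% = 10%.
Via Basalt → Auriga: 100% × 100% × 60% = 60%.
Total: 22% + 10% + 60% = 92%.
Rounded: 92.00%.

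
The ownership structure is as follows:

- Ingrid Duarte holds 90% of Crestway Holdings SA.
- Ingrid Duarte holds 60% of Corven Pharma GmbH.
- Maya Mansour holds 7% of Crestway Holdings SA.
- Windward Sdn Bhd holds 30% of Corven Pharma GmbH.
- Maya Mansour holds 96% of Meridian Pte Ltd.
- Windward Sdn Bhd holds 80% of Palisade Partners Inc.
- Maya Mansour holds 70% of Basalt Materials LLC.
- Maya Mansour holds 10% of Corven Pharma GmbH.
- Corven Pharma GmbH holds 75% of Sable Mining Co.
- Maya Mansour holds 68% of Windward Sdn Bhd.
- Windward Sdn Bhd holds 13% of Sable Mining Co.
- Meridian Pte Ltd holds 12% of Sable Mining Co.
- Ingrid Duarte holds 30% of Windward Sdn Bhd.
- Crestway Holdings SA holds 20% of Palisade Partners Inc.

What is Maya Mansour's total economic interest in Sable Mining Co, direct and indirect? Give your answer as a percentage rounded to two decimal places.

43.16%

Maya reaches Sable along 4 paths.
Via Meridian: 96% × 12% = 11.52%.
Via Windward: 68% × 13% = 8.84%.
Via Windward → Corven: 68% × 30% × 75% = 15.3%.
Via Corven: 10% × 75% = 7.5%.
Total: 11.52% + 8.84% + 15.3% + 7.5% = 43.16%.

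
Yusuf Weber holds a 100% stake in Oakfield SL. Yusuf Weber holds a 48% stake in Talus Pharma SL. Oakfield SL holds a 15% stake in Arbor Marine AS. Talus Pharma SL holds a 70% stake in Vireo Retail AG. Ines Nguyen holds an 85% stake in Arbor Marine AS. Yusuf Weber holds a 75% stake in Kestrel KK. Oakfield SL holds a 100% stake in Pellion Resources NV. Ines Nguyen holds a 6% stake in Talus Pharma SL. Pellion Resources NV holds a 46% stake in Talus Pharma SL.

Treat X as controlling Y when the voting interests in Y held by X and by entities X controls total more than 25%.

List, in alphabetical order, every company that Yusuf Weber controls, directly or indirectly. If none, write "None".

Kestrel KK, Oakfield SL, Pellion Resources NV, Talus Pharma SL, Vireo Retail AG

Yusuf holds 100% of Oakfield, so Yusuf controls Oakfield.
Oakfield holds 100% of Pellion, so Yusuf controls Pellion.
Pellion and Yusuf together hold 46% + 48% = 94% of Talus, so Yusuf controls Talus.
Yusuf holds 75% of Kestrel, so Yusuf controls Kestrel.
Talus holds 70% of Vireo, so Yusuf controls Vireo.
No other company's threshold is met.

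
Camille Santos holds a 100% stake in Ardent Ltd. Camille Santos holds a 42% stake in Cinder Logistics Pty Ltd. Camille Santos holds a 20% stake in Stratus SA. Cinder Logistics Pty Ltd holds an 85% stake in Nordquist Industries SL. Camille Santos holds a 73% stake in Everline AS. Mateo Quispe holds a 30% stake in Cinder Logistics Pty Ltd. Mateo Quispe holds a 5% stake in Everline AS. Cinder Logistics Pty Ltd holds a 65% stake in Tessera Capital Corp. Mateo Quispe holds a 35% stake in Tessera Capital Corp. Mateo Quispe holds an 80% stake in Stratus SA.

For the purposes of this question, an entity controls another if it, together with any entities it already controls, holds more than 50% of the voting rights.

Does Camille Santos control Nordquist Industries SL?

No

Camille holds 73% of Everline, so Camille controls Everline.
Camille holds 100% of Ardent, so Camille controls Ardent.
Neither Camille nor any entity Camille controls holds any voting interest in Nordquist.
So Camille does not control Nordquist.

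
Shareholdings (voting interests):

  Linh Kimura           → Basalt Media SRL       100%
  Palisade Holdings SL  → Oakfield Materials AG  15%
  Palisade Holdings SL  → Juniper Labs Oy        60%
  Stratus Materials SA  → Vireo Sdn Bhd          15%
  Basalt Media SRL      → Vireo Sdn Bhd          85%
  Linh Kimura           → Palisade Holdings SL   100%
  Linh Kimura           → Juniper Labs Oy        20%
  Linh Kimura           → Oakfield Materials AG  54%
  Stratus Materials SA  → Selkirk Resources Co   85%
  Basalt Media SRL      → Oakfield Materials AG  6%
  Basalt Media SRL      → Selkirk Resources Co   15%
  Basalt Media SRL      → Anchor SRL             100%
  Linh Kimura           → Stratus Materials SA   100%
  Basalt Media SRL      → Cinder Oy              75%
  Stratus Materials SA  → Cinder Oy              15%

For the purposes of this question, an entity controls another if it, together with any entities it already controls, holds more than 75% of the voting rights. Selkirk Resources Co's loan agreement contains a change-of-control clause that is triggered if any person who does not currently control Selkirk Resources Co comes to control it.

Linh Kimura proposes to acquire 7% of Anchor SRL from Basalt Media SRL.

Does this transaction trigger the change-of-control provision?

No

The purchase adds only to Linh's holdings (Basalt's stake shrinks), so Linh is the only person who could newly come to control Selkirk.
Linh holds 100% of Basalt, so Linh controls Basalt.
Linh holds 100% of Stratus, so Linh controls Stratus.
Stratus and Basalt together hold 85% + 15% = 100% of Selkirk, so Linh controls Selkirk.
So Linh already controls Selkirk before the transaction.
After the purchase, Linh holds 7% of Anchor directly, and Basalt's stake falls to 93%.
Linh controlled Selkirk already, so this is not a new person acquiring control; every other person's position is unchanged or reduced.
No new person acquires control, so the clause is not triggered.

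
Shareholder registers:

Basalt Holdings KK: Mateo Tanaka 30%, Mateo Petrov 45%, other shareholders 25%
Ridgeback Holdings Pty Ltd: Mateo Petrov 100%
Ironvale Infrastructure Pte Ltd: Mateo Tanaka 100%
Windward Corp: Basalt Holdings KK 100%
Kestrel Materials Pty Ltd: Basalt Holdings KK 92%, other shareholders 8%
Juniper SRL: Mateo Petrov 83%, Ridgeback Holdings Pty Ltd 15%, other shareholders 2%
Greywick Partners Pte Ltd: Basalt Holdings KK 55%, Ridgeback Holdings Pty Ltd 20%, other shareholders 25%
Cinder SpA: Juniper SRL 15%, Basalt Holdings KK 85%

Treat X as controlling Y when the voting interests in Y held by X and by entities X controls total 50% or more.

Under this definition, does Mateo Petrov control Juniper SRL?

Mateo Petrov holds 100% of Ridgeback, so Mateo Petrov controls Ridgeback.
Mateo Petrov and Ridgeback together hold 83% + 15% = 98% of Juniper, so Mateo Petrov controls Juniper.

Yes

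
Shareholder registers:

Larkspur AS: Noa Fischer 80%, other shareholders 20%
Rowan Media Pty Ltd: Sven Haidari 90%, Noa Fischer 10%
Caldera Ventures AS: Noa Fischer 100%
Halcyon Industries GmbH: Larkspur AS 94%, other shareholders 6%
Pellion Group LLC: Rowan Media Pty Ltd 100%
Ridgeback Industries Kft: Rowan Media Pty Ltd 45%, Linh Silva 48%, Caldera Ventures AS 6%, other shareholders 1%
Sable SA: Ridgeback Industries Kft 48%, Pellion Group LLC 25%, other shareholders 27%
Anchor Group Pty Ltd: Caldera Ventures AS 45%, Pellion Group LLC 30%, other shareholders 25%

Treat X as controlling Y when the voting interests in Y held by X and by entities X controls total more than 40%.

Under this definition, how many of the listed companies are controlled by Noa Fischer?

Noa holds 80% of Larkspur, so Noa controls Larkspur.
Noa holds 100% of Caldera, so Noa controls Caldera.
Larkspur holds 94% of Halcyon, so Noa controls Halcyon.
Caldera holds 45% of Anchor, so Noa controls Anchor.
No other company's threshold is met.
Noa controls 4 companies.

4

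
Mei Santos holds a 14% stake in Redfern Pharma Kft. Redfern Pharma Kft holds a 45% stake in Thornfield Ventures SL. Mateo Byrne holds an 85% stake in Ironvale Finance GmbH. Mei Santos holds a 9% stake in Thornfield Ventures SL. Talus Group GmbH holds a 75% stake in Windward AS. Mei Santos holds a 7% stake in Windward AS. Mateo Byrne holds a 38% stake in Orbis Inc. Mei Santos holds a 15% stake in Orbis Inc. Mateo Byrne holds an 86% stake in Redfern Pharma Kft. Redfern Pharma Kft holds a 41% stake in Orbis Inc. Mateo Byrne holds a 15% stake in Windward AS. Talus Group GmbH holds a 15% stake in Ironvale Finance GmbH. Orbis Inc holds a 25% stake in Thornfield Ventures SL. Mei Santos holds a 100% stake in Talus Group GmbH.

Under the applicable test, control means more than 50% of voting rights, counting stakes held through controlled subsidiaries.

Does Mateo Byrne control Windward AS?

No

Mateo holds 86% of Redfern, so Mateo controls Redfern.
Mateo and Redfern together hold 38% + 41% = 79% of Orbis, so Mateo controls Orbis.
Mateo holds 85% of Ironvale, so Mateo controls Ironvale.
Redfern and Orbis together hold 45% + 25% = 70% of Thornfield, so Mateo controls Thornfield.
In Windward, Mateo's side holds only 15%, not > 50%.
So Mateo does not control Windward.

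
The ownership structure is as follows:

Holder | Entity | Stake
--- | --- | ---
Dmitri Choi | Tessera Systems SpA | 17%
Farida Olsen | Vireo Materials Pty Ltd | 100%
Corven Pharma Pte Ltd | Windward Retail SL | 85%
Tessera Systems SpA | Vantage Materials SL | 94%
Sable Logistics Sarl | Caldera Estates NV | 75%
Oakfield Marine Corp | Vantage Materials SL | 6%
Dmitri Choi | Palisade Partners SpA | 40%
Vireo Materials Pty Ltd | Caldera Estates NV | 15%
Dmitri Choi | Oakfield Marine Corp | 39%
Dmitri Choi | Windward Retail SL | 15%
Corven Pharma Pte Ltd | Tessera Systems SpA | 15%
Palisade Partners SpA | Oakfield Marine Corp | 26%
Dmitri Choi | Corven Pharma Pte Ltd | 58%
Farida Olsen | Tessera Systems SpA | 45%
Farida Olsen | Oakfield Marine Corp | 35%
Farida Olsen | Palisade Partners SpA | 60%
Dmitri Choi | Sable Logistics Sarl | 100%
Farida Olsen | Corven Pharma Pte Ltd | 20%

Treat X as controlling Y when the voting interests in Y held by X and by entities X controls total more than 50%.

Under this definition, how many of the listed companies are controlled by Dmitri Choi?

Dmitri holds 58% of Corven, so Dmitri controls Corven.
Dmitri holds 100% of Sable, so Dmitri controls Sable.
Sable holds 75% of Caldera, so Dmitri controls Caldera.
Dmitri and Corven together hold 15% + 85% = 100% of Windward, so Dmitri controls Windward.
No other company's threshold is met.
Dmitri controls 4 companies.

4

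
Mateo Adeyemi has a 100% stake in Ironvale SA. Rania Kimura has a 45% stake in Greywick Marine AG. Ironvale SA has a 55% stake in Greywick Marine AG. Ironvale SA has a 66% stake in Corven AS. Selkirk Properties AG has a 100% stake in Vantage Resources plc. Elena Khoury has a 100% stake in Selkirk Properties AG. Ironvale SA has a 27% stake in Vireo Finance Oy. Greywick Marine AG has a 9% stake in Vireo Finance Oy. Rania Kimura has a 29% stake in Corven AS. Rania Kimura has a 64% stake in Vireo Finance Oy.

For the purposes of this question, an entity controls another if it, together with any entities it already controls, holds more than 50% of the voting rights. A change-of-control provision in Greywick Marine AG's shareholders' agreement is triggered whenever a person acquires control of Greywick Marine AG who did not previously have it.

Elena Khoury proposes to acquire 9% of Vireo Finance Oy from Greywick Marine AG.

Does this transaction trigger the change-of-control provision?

No

The purchase adds only to Elena's holdings (Greywick's stake shrinks), so Elena is the only person who could newly come to control Greywick.
Elena holds 100% of Selkirk, so Elena controls Selkirk.
Selkirk holds 100% of Vantage, so Elena controls Vantage.
Neither Elena nor any entity Elena controls holds any voting interest in Greywick.
So before the transaction, Elena does not control Greywick.
After the purchase, Elena holds 9% of Vireo directly, and Greywick's stake falls to 0%.
Elena's side now holds 9% of Vireo, not > 50%, so Elena still does not control Vireo.
After the transaction, neither Elena nor any entity Elena controls holds a voting interest in Greywick, so Elena still does not control it.
No new person acquires control, so the clause is not triggered.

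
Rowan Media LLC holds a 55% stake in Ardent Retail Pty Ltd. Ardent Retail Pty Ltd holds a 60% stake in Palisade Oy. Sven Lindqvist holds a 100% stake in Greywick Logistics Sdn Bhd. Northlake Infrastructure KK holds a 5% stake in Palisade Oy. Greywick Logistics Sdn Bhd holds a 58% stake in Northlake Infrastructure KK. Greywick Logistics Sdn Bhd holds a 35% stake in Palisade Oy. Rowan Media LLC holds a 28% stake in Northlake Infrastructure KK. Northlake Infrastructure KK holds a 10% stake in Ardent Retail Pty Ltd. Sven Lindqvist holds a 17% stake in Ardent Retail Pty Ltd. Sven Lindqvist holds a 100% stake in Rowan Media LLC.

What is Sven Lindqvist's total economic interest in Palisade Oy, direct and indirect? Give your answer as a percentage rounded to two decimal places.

Sven reaches Palisade along 7 paths.
Via Greywick: 100% × 35% = 35%.
Via Rowan → Ardent: 100% × 55% × 60% = 33%.
Via Rowan → Northlake → Ardent: 100% × 28% × 10% × 60% = 1.68%.
Via Greywick → Northlake → Ardent: 100% × 58% × 10% × 60% = 3.48%.
Via Ardent: 17% × 60% = 10.2%.
Via Rowan → Northlake: 100% × 28% × 5% = 1.4%.
Via Greywick → Northlake: 100% × 58% × 5% = 2.9%.
Total: 35% + 33% + 1.68% + 3.48% + 10.2% + 1.4% + 2.9% = 87.66%.

87.66%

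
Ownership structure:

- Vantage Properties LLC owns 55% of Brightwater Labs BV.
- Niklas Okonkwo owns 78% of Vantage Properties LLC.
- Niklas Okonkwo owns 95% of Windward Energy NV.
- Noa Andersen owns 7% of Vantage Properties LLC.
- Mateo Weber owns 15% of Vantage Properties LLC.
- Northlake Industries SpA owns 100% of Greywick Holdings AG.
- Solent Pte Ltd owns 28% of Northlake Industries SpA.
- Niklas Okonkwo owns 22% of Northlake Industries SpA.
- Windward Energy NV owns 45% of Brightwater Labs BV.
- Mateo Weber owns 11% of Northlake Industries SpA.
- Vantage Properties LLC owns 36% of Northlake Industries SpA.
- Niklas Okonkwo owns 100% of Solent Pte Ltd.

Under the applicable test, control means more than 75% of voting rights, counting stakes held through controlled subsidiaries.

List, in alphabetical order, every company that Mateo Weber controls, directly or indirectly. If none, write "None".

None

Mateo's largest direct stake is 15% in Vantage, which does not meet the threshold.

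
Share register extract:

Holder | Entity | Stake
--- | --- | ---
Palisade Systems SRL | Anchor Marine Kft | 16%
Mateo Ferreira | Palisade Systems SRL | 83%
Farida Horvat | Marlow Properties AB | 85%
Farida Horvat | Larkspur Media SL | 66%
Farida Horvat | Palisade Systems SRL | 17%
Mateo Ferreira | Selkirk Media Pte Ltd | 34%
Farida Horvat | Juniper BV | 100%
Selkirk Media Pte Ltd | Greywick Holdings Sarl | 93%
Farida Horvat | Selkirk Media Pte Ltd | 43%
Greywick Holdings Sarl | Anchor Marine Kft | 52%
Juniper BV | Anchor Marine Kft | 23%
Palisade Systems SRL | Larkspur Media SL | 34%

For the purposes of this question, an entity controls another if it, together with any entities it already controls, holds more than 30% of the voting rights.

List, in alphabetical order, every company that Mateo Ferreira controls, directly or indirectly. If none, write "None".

Anchor Marine Kft, Greywick Holdings Sarl, Larkspur Media SL, Palisade Systems SRL, Selkirk Media Pte Ltd

Mateo holds 34% of Selkirk, so Mateo controls Selkirk.
Mateo holds 83% of Palisade, so Mateo controls Palisade.
Selkirk holds 93% of Greywick, so Mateo controls Greywick.
Greywick and Palisade together hold 52% + 16% = 68% of Anchor, so Mateo controls Anchor.
Palisade holds 34% of Larkspur, so Mateo controls Larkspur.
No other company's threshold is met.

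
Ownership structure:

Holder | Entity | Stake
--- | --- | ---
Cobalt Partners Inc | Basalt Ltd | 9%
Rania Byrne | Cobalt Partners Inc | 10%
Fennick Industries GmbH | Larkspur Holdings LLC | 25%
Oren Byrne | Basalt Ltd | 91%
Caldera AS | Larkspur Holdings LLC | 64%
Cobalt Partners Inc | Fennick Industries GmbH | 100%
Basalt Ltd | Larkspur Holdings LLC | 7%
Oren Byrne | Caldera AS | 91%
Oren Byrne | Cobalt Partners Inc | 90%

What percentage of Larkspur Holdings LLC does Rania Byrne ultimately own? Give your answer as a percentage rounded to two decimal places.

Rania reaches Larkspur along 2 paths.
Via Cobalt → Fennick: 10% × 100% × 25% = 2.5%.
Via Cobalt → Basalt: 10% × 9% × 7% = 0.063%.
Total: 2.5% + 0.063% = 2.563%.
Rounded: 2.56%.

2.56%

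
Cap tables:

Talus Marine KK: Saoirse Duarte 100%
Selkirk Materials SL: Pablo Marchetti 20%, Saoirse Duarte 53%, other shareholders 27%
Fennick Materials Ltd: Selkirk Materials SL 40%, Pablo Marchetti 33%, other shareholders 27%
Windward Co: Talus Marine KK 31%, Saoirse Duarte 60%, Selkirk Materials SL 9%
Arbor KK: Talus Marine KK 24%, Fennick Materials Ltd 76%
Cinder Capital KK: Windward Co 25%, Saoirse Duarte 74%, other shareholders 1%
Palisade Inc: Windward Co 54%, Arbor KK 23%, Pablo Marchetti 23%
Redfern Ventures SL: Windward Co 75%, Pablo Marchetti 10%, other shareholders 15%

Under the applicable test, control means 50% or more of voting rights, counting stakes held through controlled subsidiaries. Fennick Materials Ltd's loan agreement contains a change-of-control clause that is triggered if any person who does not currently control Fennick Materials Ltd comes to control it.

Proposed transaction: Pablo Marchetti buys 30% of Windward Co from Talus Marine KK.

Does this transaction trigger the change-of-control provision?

No

The purchase adds only to Pablo's holdings (Talus's stake shrinks), so Pablo is the only person who could newly come to control Fennick.
Pablo's largest direct stake is 33% in Fennick, which does not meet the threshold, so Pablo controls no company.
In Fennick, Pablo's side holds only 33%, not ≥ 50%.
So before the transaction, Pablo does not control Fennick.
After the purchase, Pablo holds 30% of Windward directly, and Talus's stake falls to 1%.
Pablo's side now holds 30% of Windward, not ≥ 50%, so Pablo still does not control Windward.
After the transaction, Pablo's side holds 33% of Fennick, not ≥ 50%, so Pablo still does not control Fennick.
No new person acquires control, so the clause is not triggered.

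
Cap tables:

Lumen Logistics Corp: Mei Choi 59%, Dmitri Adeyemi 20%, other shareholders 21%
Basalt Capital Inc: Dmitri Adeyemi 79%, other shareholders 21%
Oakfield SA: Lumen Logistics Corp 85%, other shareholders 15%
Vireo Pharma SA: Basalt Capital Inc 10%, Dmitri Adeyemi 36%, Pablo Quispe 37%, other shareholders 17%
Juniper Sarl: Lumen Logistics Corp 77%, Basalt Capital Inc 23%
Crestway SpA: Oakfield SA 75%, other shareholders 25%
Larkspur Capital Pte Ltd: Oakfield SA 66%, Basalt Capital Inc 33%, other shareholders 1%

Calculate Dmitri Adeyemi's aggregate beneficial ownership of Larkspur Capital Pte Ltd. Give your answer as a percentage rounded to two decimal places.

37.29%

Dmitri reaches Larkspur along 2 paths.
Via Lumen → Oakfield: 20% × 85% × 66% = 11.22%.
Via Basalt: 79% × 33% = 26.07%.
Total: 11.22% + 26.07% = 37.29%.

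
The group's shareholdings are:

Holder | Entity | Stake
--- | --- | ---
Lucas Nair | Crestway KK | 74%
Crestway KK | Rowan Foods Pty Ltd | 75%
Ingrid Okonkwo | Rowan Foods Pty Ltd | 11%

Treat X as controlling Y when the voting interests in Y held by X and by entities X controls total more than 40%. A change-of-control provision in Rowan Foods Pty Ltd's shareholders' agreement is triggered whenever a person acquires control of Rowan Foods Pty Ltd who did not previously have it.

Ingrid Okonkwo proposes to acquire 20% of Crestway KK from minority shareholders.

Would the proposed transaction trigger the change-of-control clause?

No

The purchase changes only Ingrid's holdings, so Ingrid is the only person who could newly come to control Rowan.
Ingrid's largest direct stake is 11% in Rowan, which does not meet the threshold, so Ingrid controls no company.
In Rowan, Ingrid's side holds only 11%, not > 40%.
So before the transaction, Ingrid does not control Rowan.
After the purchase, Ingrid holds 20% of Crestway directly.
Ingrid's side now holds 20% of Crestway, not > 40%, so Ingrid still does not control Crestway.
After the transaction, Ingrid's side holds 11% of Rowan, not > 40%, so Ingrid still does not control Rowan.
No new person acquires control, so the clause is not triggered.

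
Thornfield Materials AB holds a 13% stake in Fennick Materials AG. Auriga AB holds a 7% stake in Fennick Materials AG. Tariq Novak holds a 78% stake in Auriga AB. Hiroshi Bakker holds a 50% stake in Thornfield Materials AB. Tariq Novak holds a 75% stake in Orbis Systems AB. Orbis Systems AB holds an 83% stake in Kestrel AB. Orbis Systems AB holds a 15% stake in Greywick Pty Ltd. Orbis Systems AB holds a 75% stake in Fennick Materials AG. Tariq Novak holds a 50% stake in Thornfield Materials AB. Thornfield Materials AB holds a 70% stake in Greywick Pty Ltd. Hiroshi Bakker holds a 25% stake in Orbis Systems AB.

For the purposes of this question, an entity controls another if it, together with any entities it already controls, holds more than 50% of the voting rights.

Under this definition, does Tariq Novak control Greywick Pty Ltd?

No

Tariq holds 75% of Orbis, so Tariq controls Orbis.
Tariq holds 78% of Auriga, so Tariq controls Auriga.
Auriga and Orbis together hold 7% + 75% = 82% of Fennick, so Tariq controls Fennick.
Orbis holds 83% of Kestrel, so Tariq controls Kestrel.
In Greywick, Tariq's side holds only 15%, not > 50%.
So Tariq does not control Greywick.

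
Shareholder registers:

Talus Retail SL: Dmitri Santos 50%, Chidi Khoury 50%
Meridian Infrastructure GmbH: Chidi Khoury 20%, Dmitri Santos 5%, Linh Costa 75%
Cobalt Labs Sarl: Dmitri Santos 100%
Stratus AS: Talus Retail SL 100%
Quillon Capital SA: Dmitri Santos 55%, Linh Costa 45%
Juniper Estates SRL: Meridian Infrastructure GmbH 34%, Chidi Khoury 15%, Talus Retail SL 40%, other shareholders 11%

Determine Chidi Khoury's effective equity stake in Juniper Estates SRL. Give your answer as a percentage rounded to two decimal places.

41.80%

Chidi reaches Juniper along 3 paths.
Via Meridian: 20% × 34% = 6.8%.
Direct stake: 15% = 15%.
Via Talus: 50% × 40% = 20%.
Total: 6.8% + 15% + 20% = 41.8%.
Rounded: 41.80%.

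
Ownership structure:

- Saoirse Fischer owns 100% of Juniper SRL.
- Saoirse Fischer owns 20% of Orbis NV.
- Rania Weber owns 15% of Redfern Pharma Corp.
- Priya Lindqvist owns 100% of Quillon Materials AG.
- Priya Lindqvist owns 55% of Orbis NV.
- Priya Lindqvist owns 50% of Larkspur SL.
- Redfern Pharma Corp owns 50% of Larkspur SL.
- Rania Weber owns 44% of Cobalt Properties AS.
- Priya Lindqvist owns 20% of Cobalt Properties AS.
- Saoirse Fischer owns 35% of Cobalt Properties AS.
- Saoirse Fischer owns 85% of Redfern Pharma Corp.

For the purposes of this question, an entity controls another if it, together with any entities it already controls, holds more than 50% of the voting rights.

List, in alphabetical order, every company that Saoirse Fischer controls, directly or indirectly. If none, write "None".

Saoirse holds 85% of Redfern, so Saoirse controls Redfern.
Saoirse holds 100% of Juniper, so Saoirse controls Juniper.
No other company's threshold is met.

Juniper SRL, Redfern Pharma Corp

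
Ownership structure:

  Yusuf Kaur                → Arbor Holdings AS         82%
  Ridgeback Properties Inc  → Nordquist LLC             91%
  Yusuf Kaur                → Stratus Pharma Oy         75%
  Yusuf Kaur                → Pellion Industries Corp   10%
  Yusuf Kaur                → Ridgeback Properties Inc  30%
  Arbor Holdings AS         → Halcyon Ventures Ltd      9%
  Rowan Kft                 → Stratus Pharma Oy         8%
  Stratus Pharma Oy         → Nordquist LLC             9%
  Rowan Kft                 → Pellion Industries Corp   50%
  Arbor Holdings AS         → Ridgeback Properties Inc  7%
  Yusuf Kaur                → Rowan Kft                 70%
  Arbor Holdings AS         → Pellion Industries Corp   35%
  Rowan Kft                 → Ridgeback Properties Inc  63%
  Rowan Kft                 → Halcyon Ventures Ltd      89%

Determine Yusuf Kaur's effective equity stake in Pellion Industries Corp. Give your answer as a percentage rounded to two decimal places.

73.70%

Yusuf reaches Pellion along 3 paths.
Direct stake: 10% = 10%.
Via Rowan: 70% × 50% = 35%.
Via Arbor: 82% × 35% = 28.7%.
Total: 10% + 35% + 28.7% = 73.7%.
Rounded: 73.70%.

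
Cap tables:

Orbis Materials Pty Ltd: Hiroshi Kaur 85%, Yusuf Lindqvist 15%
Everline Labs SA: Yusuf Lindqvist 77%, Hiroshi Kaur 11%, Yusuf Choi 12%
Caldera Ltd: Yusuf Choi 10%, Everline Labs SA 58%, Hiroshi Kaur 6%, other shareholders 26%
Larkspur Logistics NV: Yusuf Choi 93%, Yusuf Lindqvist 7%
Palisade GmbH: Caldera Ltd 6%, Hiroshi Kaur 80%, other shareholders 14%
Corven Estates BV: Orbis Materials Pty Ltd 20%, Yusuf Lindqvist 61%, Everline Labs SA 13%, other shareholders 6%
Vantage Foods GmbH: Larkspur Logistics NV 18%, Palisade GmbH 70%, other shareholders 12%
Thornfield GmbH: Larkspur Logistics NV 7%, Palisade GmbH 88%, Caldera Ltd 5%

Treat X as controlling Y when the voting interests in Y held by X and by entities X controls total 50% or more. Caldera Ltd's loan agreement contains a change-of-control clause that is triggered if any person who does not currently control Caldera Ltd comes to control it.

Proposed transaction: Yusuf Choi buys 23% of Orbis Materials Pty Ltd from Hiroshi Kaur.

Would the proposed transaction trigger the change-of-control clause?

No

The purchase adds only to Yusuf Choi's holdings (Hiroshi's stake shrinks), so Yusuf Choi is the only person who could newly come to control Caldera.
Yusuf Choi holds 93% of Larkspur, so Yusuf Choi controls Larkspur.
In Caldera, Yusuf Choi's side holds only 10%, not ≥ 50%.
So before the transaction, Yusuf Choi does not control Caldera.
After the purchase, Yusuf Choi holds 23% of Orbis directly, and Hiroshi's stake falls to 62%.
Yusuf Choi's side now holds 23% of Orbis, not ≥ 50%, so Yusuf Choi still does not control Orbis.
After the transaction, Yusuf Choi's side holds 10% of Caldera, not ≥ 50%, so Yusuf Choi still does not control Caldera.
No new person acquires control, so the clause is not triggered.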